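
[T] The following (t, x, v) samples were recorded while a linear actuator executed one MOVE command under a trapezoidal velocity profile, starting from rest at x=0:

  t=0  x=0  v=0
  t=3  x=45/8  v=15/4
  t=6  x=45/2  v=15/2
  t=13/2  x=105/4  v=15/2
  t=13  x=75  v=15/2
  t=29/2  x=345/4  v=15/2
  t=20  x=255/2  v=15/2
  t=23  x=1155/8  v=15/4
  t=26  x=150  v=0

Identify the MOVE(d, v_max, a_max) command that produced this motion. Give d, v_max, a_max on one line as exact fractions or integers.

d=150 v_max=15/2 a_max=5/4

final state: t=26, x=150, v=0 → d = 150
a_max = (15/4−0)/(3−0) = 5/4
max v = 15/2 over t∈[6,20] → v_max = 15/2
check: 15/2·(6+14) = 150 ✓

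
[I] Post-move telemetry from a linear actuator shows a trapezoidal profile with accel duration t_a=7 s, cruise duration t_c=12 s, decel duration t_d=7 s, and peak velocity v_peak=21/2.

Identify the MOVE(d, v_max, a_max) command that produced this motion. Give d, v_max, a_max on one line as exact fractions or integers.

a_max = (21/2)/7 = 3/2
d_a = ½·21/2·7 = 147/4; d_c = 21/2·12 = 126
d = 2·147/4 + 126 = 399/2
t_c = 12 > 0 ⇒ limit active, v_max = 21/2

d=399/2 v_max=21/2 a_max=3/2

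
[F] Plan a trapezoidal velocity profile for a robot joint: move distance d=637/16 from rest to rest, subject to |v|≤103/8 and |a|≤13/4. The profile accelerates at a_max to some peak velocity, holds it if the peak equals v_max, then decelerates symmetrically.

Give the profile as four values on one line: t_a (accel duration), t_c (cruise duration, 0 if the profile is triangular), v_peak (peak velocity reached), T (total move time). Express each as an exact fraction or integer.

v_max²/a_max = (103/8)²/(13/4) = 10609/208
637/16 < 10609/208 → triangular
v_peak = √(637/16·13/4) = √(8281/64) = 91/8
t_a = (91/8)/(13/4) = 7/2; t_c = 0
T = 2·7/2 = 7

t_a=7/2 t_c=0 v_peak=91/8 T=7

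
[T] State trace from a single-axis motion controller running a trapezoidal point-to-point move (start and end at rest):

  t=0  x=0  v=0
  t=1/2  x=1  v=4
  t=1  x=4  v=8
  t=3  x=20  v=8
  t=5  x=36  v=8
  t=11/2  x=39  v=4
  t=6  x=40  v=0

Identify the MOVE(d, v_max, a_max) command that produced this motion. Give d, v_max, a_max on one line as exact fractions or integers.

d=40 v_max=8 a_max=8

final state: t=6, x=40, v=0 → d = 40
a_max = (4−0)/(1/2−0) = 8
max v = 8 over t∈[1,5] → v_max = 8
check: 8·(1+4) = 40 ✓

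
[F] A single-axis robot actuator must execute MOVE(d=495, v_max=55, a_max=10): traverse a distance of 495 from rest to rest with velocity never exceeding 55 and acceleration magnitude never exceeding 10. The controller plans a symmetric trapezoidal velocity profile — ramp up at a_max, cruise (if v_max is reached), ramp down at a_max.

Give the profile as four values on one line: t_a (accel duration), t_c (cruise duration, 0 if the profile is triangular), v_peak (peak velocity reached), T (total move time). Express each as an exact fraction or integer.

vₘ²/aₘ = 55²/10 = 605/2
495 ≥ 605/2 ⇒ cruise phase
t_a = 55/10 = 11/2; v_peak = 55
d_cruise = 495 − 605/2 = 385/2; t_c = (385/2)/55 = 7/2
T = 2·11/2 + 7/2 = 29/2

t_a=11/2 t_c=7/2 v_peak=55 T=29/2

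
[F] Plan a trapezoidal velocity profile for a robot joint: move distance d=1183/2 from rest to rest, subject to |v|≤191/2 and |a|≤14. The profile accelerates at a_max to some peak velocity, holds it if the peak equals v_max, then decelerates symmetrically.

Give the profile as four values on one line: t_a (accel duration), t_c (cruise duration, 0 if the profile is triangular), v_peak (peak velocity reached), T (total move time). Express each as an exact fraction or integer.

t_a=13/2 t_c=0 v_peak=91 T=13

vₘ²/aₘ = (191/2)²/14 = 36481/56
1183/2 < 36481/56 so t_c = 0
v_peak = √(1183/2·14) = √8281 = 91
t_a = 91/14 = 13/2; t_c = 0
T = 2·13/2 = 13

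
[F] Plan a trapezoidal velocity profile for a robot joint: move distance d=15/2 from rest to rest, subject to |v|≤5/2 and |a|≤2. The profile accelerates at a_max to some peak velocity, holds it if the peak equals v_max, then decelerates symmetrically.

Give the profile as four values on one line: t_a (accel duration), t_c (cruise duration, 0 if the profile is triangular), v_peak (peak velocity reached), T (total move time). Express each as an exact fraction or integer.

vₘ²/aₘ = (5/2)²/2 = 25/8
15/2 ≥ 25/8 ⇒ cruise phase
t_a = (5/2)/2 = 5/4; v_peak = 5/2
d_cruise = 15/2 − 25/8 = 35/8; t_c = (35/8)/(5/2) = 7/4
T = 2·5/4 + 7/4 = 17/4

t_a=5/4 t_c=7/4 v_peak=5/2 T=17/4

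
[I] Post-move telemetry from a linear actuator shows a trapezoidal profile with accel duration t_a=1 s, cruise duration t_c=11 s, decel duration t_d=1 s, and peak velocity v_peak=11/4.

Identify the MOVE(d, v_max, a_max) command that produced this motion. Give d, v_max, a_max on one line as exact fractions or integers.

a_max = (11/4)/1 = 11/4
d_a = ½·11/4·1 = 11/8; d_c = 11/4·11 = 121/4
d = 2·11/8 + 121/4 = 33
t_c = 11 > 0 → v_max = v_peak = 11/4

d=33 v_max=11/4 a_max=11/4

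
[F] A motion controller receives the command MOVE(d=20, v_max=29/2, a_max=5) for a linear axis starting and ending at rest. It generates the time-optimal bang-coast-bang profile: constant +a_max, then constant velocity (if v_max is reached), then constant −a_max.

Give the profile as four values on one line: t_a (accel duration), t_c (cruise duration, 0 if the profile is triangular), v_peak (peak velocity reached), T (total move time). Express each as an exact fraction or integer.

vₘ²/aₘ = (29/2)²/5 = 841/20
20 < 841/20 so t_c = 0
v_peak = √(20·5) = √100 = 10
t_a = 10/5 = 2; t_c = 0
T = 2·2 = 4

t_a=2 t_c=0 v_peak=10 T=4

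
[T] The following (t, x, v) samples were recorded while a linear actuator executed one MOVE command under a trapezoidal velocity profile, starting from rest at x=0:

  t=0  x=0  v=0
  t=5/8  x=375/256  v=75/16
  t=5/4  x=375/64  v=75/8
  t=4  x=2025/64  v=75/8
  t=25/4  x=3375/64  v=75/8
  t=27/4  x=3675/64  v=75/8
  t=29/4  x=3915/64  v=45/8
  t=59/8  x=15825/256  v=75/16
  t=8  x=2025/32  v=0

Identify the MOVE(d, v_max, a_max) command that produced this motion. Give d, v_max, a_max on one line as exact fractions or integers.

final state: t=8, x=2025/32, v=0 → d = 2025/32
a_max = (75/16−0)/(5/8−0) = 15/2
max v = 75/8 over t∈[5/4,27/4] → v_max = 75/8
check: 75/8·(5/4+11/2) = 2025/32 ✓

d=2025/32 v_max=75/8 a_max=15/2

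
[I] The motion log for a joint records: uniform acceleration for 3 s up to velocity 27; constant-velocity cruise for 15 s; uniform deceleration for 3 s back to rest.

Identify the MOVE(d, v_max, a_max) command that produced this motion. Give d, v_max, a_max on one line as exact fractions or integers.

d=486 v_max=27 a_max=9

a_max = 27/3 = 9
d_a = ½·27·3 = 81/2; d_c = 27·15 = 405
d = 2·81/2 + 405 = 486
t_c = 15 > 0 ⇒ limit active, v_max = 27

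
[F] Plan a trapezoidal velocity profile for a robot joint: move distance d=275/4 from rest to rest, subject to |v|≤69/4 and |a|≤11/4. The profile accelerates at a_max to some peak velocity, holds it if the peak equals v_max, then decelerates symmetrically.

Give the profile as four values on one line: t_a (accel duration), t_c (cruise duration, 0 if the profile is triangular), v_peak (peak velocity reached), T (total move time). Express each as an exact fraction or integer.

v_max²/a_max = (69/4)²/(11/4) = 4761/44
275/4 < 4761/44 → triangular
v_peak = √(275/4·11/4) = √(3025/16) = 55/4
t_a = (55/4)/(11/4) = 5; t_c = 0
T = 2·5 = 10

t_a=5 t_c=0 v_peak=55/4 T=10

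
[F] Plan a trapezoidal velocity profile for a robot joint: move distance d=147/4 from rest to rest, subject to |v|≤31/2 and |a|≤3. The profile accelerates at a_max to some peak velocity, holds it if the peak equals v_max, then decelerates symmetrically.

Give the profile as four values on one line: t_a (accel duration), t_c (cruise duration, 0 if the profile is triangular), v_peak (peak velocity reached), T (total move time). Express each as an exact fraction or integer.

t_a=7/2 t_c=0 v_peak=21/2 T=7

v_max²/a_max = (31/2)²/3 = 961/12
147/4 < 961/12 so t_c = 0
v_peak = √(147/4·3) = √(441/4) = 21/2
t_a = (21/2)/3 = 7/2; t_c = 0
T = 2·7/2 = 7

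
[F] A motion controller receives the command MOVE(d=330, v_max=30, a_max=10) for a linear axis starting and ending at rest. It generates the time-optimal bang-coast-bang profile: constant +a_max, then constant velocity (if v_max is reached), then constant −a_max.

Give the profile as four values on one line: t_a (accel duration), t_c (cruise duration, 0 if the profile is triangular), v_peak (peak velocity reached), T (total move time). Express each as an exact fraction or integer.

v_max²/a_max = 30²/10 = 90
330 ≥ 90 → trapezoidal
t_a = 30/10 = 3; v_peak = 30
d_cruise = 330 − 90 = 240; t_c = 240/30 = 8
T = 2·3 + 8 = 14

t_a=3 t_c=8 v_peak=30 T=14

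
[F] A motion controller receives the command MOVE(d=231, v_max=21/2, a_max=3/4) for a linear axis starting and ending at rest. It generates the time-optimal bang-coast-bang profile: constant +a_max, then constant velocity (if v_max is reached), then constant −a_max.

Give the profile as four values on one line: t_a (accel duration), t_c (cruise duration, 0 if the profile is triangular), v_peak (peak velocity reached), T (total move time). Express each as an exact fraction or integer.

t_a=14 t_c=8 v_peak=21/2 T=36

v_max²/a_max = (21/2)²/(3/4) = 147
231 ≥ 147 so v_max reached
t_a = (21/2)/(3/4) = 14; v_peak = 21/2
d_cruise = 231 − 147 = 84; t_c = 84/(21/2) = 8
T = 2·14 + 8 = 36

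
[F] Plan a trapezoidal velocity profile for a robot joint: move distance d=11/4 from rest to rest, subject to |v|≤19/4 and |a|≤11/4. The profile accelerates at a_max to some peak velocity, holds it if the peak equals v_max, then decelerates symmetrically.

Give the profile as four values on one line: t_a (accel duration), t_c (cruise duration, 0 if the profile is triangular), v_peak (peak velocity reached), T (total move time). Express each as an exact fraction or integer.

vₘ²/aₘ = (19/4)²/(11/4) = 361/44
11/4 < 361/44 ⇒ no cruise
v_peak = √(11/4·11/4) = √(121/16) = 11/4
t_a = (11/4)/(11/4) = 1; t_c = 0
T = 2·1 = 2

t_a=1 t_c=0 v_peak=11/4 T=2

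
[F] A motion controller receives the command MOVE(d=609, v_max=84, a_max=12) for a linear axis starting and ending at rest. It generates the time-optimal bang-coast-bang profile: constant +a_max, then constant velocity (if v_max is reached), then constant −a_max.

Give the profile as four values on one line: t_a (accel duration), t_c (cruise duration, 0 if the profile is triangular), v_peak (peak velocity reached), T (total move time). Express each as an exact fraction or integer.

t_a=7 t_c=1/4 v_peak=84 T=57/4

vₘ²/aₘ = 84²/12 = 588
609 ≥ 588 → trapezoidal
t_a = 84/12 = 7; v_peak = 84
d_cruise = 609 − 588 = 21; t_c = 21/84 = 1/4
T = 2·7 + 1/4 = 57/4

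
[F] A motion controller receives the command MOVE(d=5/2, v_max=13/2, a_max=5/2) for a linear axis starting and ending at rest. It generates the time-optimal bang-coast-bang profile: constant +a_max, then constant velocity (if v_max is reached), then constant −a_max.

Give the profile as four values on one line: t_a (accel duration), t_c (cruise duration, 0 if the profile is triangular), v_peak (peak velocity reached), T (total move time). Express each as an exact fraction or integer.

vₘ²/aₘ = (13/2)²/(5/2) = 169/10
5/2 < 169/10 so t_c = 0
v_peak = √(5/2·5/2) = √(25/4) = 5/2
t_a = (5/2)/(5/2) = 1; t_c = 0
T = 2·1 = 2

t_a=1 t_c=0 v_peak=5/2 T=2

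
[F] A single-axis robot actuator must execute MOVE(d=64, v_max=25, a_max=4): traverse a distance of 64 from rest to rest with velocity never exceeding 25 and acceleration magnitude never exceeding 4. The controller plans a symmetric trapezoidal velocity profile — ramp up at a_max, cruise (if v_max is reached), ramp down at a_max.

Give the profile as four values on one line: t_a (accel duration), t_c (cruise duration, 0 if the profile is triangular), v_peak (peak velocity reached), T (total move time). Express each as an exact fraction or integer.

(v_max)²/a_max = 25²/4 = 625/4
64 < 625/4 ⇒ no cruise
v_peak = √(64·4) = √256 = 16
t_a = 16/4 = 4; t_c = 0
T = 2·4 = 8

t_a=4 t_c=0 v_peak=16 T=8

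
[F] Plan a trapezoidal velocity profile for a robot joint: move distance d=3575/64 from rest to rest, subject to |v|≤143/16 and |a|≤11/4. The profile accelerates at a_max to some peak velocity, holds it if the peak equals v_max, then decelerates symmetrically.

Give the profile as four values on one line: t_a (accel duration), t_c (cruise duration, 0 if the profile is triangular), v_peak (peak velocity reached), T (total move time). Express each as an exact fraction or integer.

t_a=13/4 t_c=3 v_peak=143/16 T=19/2

(v_max)²/a_max = (143/16)²/(11/4) = 1859/64
3575/64 ≥ 1859/64 so v_max reached
t_a = (143/16)/(11/4) = 13/4; v_peak = 143/16
d_cruise = 3575/64 − 1859/64 = 429/16; t_c = (429/16)/(143/16) = 3
T = 2·13/4 + 3 = 19/2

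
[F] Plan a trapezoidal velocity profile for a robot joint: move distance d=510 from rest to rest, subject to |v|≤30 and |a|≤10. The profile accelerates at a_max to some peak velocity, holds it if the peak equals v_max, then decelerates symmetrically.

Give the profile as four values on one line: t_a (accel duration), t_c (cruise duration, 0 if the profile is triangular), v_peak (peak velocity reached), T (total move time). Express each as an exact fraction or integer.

t_a=3 t_c=14 v_peak=30 T=20

(v_max)²/a_max = 30²/10 = 90
510 ≥ 90 ⇒ cruise phase
t_a = 30/10 = 3; v_peak = 30
d_cruise = 510 − 90 = 420; t_c = 420/30 = 14
T = 2·3 + 14 = 20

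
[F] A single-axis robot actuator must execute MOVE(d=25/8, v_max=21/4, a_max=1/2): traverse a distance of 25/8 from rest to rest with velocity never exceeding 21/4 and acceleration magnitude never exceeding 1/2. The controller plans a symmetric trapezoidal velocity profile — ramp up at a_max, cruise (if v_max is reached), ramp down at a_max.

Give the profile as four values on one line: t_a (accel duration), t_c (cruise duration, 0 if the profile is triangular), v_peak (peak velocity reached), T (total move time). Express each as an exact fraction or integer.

(v_max)²/a_max = (21/4)²/(1/2) = 441/8
25/8 < 441/8 → triangular
v_peak = √(25/8·1/2) = √(25/16) = 5/4
t_a = (5/4)/(1/2) = 5/2; t_c = 0
T = 2·5/2 = 5

t_a=5/2 t_c=0 v_peak=5/4 T=5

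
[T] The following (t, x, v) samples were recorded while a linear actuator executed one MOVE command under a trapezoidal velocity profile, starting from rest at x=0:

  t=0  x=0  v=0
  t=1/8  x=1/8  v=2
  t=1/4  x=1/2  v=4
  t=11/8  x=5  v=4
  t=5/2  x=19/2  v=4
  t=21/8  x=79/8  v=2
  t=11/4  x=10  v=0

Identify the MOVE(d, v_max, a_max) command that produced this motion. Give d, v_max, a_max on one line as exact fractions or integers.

d=10 v_max=4 a_max=16

final state: t=11/4, x=10, v=0 → d = 10
a_max = (2−0)/(1/8−0) = 16
max v = 4 over t∈[1/4,5/2] → v_max = 4
check: 4·(1/4+9/4) = 10 ✓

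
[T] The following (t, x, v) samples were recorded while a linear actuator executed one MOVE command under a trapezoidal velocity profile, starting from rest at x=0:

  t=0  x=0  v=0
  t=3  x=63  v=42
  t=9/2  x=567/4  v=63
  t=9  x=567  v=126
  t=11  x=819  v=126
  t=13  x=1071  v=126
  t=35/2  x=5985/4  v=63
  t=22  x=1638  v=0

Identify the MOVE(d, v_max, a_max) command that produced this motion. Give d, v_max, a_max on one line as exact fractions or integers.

final state: t=22, x=1638, v=0 → d = 1638
a_max = (42−0)/(3−0) = 14
max v = 126 over t∈[9,13] → v_max = 126
check: 126·(9+4) = 1638 ✓

d=1638 v_max=126 a_max=14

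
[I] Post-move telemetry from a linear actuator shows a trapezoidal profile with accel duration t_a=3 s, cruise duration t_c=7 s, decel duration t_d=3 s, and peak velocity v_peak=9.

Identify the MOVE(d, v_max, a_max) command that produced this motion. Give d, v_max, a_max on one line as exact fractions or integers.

d=90 v_max=9 a_max=3

a_max = 9/3 = 3
d_a = ½·9·3 = 27/2; d_c = 9·7 = 63
d = 2·27/2 + 63 = 90
t_c = 7 > 0 ⇒ limit active, v_max = 9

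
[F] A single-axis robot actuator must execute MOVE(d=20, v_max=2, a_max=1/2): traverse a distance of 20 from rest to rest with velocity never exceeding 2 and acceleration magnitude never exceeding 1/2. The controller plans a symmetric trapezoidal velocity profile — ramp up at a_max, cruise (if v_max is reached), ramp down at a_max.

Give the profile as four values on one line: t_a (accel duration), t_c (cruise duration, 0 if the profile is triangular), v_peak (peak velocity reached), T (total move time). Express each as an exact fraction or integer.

t_a=4 t_c=6 v_peak=2 T=14

v_max²/a_max = 2²/(1/2) = 8
20 ≥ 8 ⇒ cruise phase
t_a = 2/(1/2) = 4; v_peak = 2
d_cruise = 20 − 8 = 12; t_c = 12/2 = 6
T = 2·4 + 6 = 14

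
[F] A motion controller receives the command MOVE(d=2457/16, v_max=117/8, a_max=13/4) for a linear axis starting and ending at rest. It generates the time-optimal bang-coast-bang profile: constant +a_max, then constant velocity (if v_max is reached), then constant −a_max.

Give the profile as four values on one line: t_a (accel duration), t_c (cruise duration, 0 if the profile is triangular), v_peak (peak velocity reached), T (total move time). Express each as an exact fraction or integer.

(v_max)²/a_max = (117/8)²/(13/4) = 1053/16
2457/16 ≥ 1053/16 so v_max reached
t_a = (117/8)/(13/4) = 9/2; v_peak = 117/8
d_cruise = 2457/16 − 1053/16 = 351/4; t_c = (351/4)/(117/8) = 6
T = 2·9/2 + 6 = 15

t_a=9/2 t_c=6 v_peak=117/8 T=15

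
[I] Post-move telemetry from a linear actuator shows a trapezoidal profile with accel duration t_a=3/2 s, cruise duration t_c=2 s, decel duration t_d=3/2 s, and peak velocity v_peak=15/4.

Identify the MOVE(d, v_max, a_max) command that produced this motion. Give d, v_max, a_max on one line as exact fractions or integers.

a_max = (15/4)/(3/2) = 5/2
d_a = ½·15/4·3/2 = 45/16; d_c = 15/4·2 = 15/2
d = 2·45/16 + 15/2 = 105/8
t_c = 2 > 0 → v_max = v_peak = 15/4

d=105/8 v_max=15/4 a_max=5/2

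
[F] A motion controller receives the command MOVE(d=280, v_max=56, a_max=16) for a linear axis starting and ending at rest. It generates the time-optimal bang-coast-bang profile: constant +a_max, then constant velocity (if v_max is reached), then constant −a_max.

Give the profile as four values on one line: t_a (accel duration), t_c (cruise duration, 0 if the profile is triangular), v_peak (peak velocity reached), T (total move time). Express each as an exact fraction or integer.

(v_max)²/a_max = 56²/16 = 196
280 ≥ 196 → trapezoidal
t_a = 56/16 = 7/2; v_peak = 56
d_cruise = 280 − 196 = 84; t_c = 84/56 = 3/2
T = 2·7/2 + 3/2 = 17/2

t_a=7/2 t_c=3/2 v_peak=56 T=17/2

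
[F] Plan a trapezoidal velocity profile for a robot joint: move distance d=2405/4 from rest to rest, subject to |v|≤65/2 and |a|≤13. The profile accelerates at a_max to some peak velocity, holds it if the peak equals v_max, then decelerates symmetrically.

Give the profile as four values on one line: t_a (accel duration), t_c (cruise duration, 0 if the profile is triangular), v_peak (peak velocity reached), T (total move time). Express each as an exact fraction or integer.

v_max²/a_max = (65/2)²/13 = 325/4
2405/4 ≥ 325/4 ⇒ cruise phase
t_a = (65/2)/13 = 5/2; v_peak = 65/2
d_cruise = 2405/4 − 325/4 = 520; t_c = 520/(65/2) = 16
T = 2·5/2 + 16 = 21

t_a=5/2 t_c=16 v_peak=65/2 T=21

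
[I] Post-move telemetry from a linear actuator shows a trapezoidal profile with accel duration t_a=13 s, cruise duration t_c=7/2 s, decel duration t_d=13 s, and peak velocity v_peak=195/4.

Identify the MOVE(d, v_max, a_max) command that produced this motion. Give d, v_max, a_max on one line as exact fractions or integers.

a_max = (195/4)/13 = 15/4
d_a = ½·195/4·13 = 2535/8; d_c = 195/4·7/2 = 1365/8
d = 2·2535/8 + 1365/8 = 6435/8
t_c = 7/2 > 0 → v_max = v_peak = 195/4

d=6435/8 v_max=195/4 a_max=15/4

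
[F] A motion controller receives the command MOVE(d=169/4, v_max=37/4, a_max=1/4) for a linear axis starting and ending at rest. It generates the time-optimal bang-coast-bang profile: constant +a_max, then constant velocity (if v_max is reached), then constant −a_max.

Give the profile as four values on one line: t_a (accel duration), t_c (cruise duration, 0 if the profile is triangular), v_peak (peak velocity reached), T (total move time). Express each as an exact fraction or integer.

t_a=13 t_c=0 v_peak=13/4 T=26

vₘ²/aₘ = (37/4)²/(1/4) = 1369/4
169/4 < 1369/4 ⇒ no cruise
v_peak = √(169/4·1/4) = √(169/16) = 13/4
t_a = (13/4)/(1/4) = 13; t_c = 0
T = 2·13 = 26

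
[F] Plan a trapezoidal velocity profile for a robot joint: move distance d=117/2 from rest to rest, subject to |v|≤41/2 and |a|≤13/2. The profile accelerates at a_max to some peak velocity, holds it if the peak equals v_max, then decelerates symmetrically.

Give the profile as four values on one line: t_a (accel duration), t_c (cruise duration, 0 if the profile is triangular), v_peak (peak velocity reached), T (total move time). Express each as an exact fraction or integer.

vₘ²/aₘ = (41/2)²/(13/2) = 1681/26
117/2 < 1681/26 so t_c = 0
v_peak = √(117/2·13/2) = √(1521/4) = 39/2
t_a = (39/2)/(13/2) = 3; t_c = 0
T = 2·3 = 6

t_a=3 t_c=0 v_peak=39/2 T=6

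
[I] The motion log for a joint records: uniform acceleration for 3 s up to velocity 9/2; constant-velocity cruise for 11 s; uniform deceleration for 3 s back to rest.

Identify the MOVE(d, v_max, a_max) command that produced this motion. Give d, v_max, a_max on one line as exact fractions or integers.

a_max = (9/2)/3 = 3/2
d_a = ½·9/2·3 = 27/4; d_c = 9/2·11 = 99/2
d = 2·27/4 + 99/2 = 63
t_c = 11 > 0 ⇒ limit active, v_max = 9/2

d=63 v_max=9/2 a_max=3/2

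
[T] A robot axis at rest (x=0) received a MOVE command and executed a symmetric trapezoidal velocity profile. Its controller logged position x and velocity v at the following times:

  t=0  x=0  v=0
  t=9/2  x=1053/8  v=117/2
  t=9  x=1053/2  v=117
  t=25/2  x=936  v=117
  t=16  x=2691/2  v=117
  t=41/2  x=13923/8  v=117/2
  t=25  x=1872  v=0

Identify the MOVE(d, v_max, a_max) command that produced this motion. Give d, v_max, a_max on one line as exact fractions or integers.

final state: t=25, x=1872, v=0 → d = 1872
a_max = (117/2−0)/(9/2−0) = 13
max v = 117 over t∈[9,16] → v_max = 117
check: 117·(9+7) = 1872 ✓

d=1872 v_max=117 a_max=13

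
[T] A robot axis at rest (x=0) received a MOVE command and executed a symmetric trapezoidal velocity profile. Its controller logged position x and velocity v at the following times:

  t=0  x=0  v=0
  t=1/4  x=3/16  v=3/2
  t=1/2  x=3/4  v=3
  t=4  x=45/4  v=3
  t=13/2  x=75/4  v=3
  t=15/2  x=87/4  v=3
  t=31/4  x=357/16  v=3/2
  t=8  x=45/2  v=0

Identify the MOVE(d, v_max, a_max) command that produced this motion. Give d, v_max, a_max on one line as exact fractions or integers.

d=45/2 v_max=3 a_max=6

final state: t=8, x=45/2, v=0 → d = 45/2
a_max = (3/2−0)/(1/4−0) = 6
max v = 3 over t∈[1/2,15/2] → v_max = 3
check: 3·(1/2+7) = 45/2 ✓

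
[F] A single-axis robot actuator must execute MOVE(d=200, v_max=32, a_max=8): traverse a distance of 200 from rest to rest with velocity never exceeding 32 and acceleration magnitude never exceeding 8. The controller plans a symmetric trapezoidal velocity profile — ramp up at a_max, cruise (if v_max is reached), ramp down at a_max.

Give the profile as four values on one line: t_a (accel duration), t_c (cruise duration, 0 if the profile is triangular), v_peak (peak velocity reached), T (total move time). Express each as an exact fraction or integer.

t_a=4 t_c=9/4 v_peak=32 T=41/4

(v_max)²/a_max = 32²/8 = 128
200 ≥ 128 ⇒ cruise phase
t_a = 32/8 = 4; v_peak = 32
d_cruise = 200 − 128 = 72; t_c = 72/32 = 9/4
T = 2·4 + 9/4 = 41/4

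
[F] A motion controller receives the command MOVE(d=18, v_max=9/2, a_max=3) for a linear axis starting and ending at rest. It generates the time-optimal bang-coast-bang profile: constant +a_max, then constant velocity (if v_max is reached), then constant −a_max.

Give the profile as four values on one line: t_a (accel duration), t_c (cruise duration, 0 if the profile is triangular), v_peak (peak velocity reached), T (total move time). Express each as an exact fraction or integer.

t_a=3/2 t_c=5/2 v_peak=9/2 T=11/2

(v_max)²/a_max = (9/2)²/3 = 27/4
18 ≥ 27/4 ⇒ cruise phase
t_a = (9/2)/3 = 3/2; v_peak = 9/2
d_cruise = 18 − 27/4 = 45/4; t_c = (45/4)/(9/2) = 5/2
T = 2·3/2 + 5/2 = 11/2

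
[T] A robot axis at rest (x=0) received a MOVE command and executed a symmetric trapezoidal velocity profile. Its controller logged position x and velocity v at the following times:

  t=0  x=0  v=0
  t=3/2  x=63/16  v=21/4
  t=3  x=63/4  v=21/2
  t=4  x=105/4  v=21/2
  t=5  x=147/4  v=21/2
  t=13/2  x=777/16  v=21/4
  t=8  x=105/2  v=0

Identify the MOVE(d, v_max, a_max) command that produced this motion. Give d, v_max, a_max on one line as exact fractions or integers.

d=105/2 v_max=21/2 a_max=7/2

final state: t=8, x=105/2, v=0 → d = 105/2
a_max = (21/4−0)/(3/2−0) = 7/2
max v = 21/2 over t∈[3,5] → v_max = 21/2
check: 21/2·(3+2) = 105/2 ✓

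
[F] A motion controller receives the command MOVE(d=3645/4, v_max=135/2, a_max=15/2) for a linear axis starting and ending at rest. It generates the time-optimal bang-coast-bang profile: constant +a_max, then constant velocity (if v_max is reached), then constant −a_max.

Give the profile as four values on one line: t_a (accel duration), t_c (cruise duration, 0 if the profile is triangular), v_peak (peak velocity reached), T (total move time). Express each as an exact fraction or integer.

v_max²/a_max = (135/2)²/(15/2) = 1215/2
3645/4 ≥ 1215/2 ⇒ cruise phase
t_a = (135/2)/(15/2) = 9; v_peak = 135/2
d_cruise = 3645/4 − 1215/2 = 1215/4; t_c = (1215/4)/(135/2) = 9/2
T = 2·9 + 9/2 = 45/2

t_a=9 t_c=9/2 v_peak=135/2 T=45/2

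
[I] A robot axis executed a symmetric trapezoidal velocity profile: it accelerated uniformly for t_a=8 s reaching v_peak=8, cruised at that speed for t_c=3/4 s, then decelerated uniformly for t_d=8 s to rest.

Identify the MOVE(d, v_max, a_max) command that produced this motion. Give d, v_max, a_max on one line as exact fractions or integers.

d=70 v_max=8 a_max=1

a_max = 8/8 = 1
d_a = ½·8·8 = 32; d_c = 8·3/4 = 6
d = 2·32 + 6 = 70
t_c = 3/4 > 0 so v_max = 8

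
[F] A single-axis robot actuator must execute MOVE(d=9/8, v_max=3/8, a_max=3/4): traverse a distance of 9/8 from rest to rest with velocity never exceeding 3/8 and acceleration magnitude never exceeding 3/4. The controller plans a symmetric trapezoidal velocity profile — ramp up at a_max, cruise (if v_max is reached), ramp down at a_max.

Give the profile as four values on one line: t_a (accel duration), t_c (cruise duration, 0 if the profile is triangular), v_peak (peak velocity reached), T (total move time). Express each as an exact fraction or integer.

t_a=1/2 t_c=5/2 v_peak=3/8 T=7/2

vₘ²/aₘ = (3/8)²/(3/4) = 3/16
9/8 ≥ 3/16 → trapezoidal
t_a = (3/8)/(3/4) = 1/2; v_peak = 3/8
d_cruise = 9/8 − 3/16 = 15/16; t_c = (15/16)/(3/8) = 5/2
T = 2·1/2 + 5/2 = 7/2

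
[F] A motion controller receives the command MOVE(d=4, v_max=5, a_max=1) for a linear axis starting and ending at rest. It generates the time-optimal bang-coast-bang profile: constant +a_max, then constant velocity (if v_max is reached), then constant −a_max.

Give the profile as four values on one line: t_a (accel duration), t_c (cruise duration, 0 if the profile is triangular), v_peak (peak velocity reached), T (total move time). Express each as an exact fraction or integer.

v_max²/a_max = 5²/1 = 25
4 < 25 so t_c = 0
v_peak = √(4·1) = √4 = 2
t_a = 2/1 = 2; t_c = 0
T = 2·2 = 4

t_a=2 t_c=0 v_peak=2 T=4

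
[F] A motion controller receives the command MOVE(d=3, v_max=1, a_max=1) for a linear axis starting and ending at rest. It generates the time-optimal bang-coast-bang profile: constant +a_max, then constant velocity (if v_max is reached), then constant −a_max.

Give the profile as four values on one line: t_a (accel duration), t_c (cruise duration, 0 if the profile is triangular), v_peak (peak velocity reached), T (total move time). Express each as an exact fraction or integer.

vₘ²/aₘ = 1²/1 = 1
3 ≥ 1 ⇒ cruise phase
t_a = 1/1 = 1; v_peak = 1
d_cruise = 3 − 1 = 2; t_c = 2/1 = 2
T = 2·1 + 2 = 4

t_a=1 t_c=2 v_peak=1 T=4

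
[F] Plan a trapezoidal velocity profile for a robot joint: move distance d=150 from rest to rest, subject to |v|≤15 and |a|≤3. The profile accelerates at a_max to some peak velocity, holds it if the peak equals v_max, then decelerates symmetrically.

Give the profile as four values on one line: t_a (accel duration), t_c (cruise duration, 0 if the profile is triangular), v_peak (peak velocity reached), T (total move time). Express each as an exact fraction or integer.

t_a=5 t_c=5 v_peak=15 T=15

(v_max)²/a_max = 15²/3 = 75
150 ≥ 75 → trapezoidal
t_a = 15/3 = 5; v_peak = 15
d_cruise = 150 − 75 = 75; t_c = 75/15 = 5
T = 2·5 + 5 = 15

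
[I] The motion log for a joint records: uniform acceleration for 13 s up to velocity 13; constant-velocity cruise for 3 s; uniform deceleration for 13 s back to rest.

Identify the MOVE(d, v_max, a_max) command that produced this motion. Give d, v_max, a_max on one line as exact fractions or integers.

a_max = 13/13 = 1
d_a = ½·13·13 = 169/2; d_c = 13·3 = 39
d = 2·169/2 + 39 = 208
t_c = 3 > 0 → v_max = v_peak = 13

d=208 v_max=13 a_max=1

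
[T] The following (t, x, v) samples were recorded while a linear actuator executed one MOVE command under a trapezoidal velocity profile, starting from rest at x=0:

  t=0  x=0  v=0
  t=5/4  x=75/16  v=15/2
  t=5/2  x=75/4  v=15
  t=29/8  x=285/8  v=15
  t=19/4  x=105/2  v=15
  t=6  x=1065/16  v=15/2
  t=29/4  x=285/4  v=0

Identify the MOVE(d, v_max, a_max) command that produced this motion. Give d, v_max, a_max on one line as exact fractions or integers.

final state: t=29/4, x=285/4, v=0 → d = 285/4
a_max = (15/2−0)/(5/4−0) = 6
max v = 15 over t∈[5/2,19/4] → v_max = 15
check: 15·(5/2+9/4) = 285/4 ✓

d=285/4 v_max=15 a_max=6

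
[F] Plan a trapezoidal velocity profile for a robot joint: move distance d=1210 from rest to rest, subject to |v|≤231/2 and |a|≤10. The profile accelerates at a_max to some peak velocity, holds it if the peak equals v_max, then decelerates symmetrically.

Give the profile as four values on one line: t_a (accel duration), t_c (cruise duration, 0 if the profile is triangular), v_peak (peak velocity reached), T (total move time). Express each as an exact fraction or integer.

t_a=11 t_c=0 v_peak=110 T=22

v_max²/a_max = (231/2)²/10 = 53361/40
1210 < 53361/40 so t_c = 0
v_peak = √(1210·10) = √12100 = 110
t_a = 110/10 = 11; t_c = 0
T = 2·11 = 22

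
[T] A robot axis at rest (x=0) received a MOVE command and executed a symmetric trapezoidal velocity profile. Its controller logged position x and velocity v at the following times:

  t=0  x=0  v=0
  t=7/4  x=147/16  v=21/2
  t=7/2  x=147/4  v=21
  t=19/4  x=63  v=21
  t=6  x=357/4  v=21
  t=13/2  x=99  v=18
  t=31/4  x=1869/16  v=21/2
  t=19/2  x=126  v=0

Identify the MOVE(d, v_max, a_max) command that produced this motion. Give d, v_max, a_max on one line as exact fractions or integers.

d=126 v_max=21 a_max=6

final state: t=19/2, x=126, v=0 → d = 126
a_max = (21/2−0)/(7/4−0) = 6
max v = 21 over t∈[7/2,6] → v_max = 21
check: 21·(7/2+5/2) = 126 ✓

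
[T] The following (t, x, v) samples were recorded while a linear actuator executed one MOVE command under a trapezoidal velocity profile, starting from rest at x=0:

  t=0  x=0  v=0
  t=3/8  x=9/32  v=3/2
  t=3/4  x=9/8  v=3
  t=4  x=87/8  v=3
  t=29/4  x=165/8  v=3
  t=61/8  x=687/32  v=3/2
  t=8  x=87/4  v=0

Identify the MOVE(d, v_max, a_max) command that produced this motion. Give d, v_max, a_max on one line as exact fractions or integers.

final state: t=8, x=87/4, v=0 → d = 87/4
a_max = (3/2−0)/(3/8−0) = 4
max v = 3 over t∈[3/4,29/4] → v_max = 3
check: 3·(3/4+13/2) = 87/4 ✓

d=87/4 v_max=3 a_max=4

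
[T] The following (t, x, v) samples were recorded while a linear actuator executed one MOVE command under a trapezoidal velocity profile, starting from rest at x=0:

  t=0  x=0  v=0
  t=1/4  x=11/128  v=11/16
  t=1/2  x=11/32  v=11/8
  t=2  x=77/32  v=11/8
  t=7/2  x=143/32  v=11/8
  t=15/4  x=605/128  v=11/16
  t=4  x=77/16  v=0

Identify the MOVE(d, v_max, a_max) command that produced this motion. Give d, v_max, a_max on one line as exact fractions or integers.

d=77/16 v_max=11/8 a_max=11/4

final state: t=4, x=77/16, v=0 → d = 77/16
a_max = (11/16−0)/(1/4−0) = 11/4
max v = 11/8 over t∈[1/2,7/2] → v_max = 11/8
check: 11/8·(1/2+3) = 77/16 ✓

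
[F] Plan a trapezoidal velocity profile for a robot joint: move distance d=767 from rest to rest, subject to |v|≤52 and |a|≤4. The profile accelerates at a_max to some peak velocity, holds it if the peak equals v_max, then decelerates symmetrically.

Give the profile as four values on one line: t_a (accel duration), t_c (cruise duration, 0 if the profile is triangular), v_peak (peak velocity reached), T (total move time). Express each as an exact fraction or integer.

t_a=13 t_c=7/4 v_peak=52 T=111/4

vₘ²/aₘ = 52²/4 = 676
767 ≥ 676 so v_max reached
t_a = 52/4 = 13; v_peak = 52
d_cruise = 767 − 676 = 91; t_c = 91/52 = 7/4
T = 2·13 + 7/4 = 111/4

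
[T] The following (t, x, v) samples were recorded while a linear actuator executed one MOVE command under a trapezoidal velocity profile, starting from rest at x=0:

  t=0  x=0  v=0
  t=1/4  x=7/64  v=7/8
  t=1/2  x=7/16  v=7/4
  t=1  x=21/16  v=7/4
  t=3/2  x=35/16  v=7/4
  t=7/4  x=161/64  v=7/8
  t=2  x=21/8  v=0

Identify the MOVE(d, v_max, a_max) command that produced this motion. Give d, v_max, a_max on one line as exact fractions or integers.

final state: t=2, x=21/8, v=0 → d = 21/8
a_max = (7/8−0)/(1/4−0) = 7/2
max v = 7/4 over t∈[1/2,3/2] → v_max = 7/4
check: 7/4·(1/2+1) = 21/8 ✓

d=21/8 v_max=7/4 a_max=7/2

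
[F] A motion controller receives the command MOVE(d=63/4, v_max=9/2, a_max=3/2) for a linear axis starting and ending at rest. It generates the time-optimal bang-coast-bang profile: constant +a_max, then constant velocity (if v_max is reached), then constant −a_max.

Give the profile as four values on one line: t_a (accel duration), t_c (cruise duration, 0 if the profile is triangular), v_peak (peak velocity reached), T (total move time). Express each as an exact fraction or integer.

t_a=3 t_c=1/2 v_peak=9/2 T=13/2

v_max²/a_max = (9/2)²/(3/2) = 27/2
63/4 ≥ 27/2 ⇒ cruise phase
t_a = (9/2)/(3/2) = 3; v_peak = 9/2
d_cruise = 63/4 − 27/2 = 9/4; t_c = (9/4)/(9/2) = 1/2
T = 2·3 + 1/2 = 13/2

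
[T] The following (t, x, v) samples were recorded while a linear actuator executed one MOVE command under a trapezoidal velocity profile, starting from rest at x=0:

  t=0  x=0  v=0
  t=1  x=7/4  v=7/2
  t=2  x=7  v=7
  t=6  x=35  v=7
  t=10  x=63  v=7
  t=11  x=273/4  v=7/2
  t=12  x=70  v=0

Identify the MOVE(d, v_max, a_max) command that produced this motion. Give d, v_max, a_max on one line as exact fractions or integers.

d=70 v_max=7 a_max=7/2

final state: t=12, x=70, v=0 → d = 70
a_max = (7/2−0)/(1−0) = 7/2
max v = 7 over t∈[2,10] → v_max = 7
check: 7·(2+8) = 70 ✓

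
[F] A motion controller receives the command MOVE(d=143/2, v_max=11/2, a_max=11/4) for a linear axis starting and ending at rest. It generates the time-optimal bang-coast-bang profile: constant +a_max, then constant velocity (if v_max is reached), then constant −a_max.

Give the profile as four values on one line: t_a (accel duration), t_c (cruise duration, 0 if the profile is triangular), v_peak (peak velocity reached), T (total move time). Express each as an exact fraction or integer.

vₘ²/aₘ = (11/2)²/(11/4) = 11
143/2 ≥ 11 → trapezoidal
t_a = (11/2)/(11/4) = 2; v_peak = 11/2
d_cruise = 143/2 − 11 = 121/2; t_c = (121/2)/(11/2) = 11
T = 2·2 + 11 = 15

t_a=2 t_c=11 v_peak=11/2 T=15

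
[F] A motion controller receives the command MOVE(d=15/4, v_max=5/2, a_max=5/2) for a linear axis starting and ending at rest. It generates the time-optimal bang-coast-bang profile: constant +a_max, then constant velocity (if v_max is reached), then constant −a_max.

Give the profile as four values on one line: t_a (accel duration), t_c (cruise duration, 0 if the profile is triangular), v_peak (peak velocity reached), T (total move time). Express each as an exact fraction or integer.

t_a=1 t_c=1/2 v_peak=5/2 T=5/2

v_max²/a_max = (5/2)²/(5/2) = 5/2
15/4 ≥ 5/2 so v_max reached
t_a = (5/2)/(5/2) = 1; v_peak = 5/2
d_cruise = 15/4 − 5/2 = 5/4; t_c = (5/4)/(5/2) = 1/2
T = 2·1 + 1/2 = 5/2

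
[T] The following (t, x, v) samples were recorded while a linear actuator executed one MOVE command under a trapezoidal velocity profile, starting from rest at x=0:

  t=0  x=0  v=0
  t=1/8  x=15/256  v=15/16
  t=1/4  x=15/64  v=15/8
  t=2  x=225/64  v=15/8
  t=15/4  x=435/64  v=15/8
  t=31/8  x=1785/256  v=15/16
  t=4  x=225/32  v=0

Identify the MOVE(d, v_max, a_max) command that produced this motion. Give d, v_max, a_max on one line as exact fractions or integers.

d=225/32 v_max=15/8 a_max=15/2

final state: t=4, x=225/32, v=0 → d = 225/32
a_max = (15/16−0)/(1/8−0) = 15/2
max v = 15/8 over t∈[1/4,15/4] → v_max = 15/8
check: 15/8·(1/4+7/2) = 225/32 ✓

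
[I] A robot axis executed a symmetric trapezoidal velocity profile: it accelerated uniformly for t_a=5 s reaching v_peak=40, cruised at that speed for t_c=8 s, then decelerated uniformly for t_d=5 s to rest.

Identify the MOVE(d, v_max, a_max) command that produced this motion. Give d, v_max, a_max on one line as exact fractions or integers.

d=520 v_max=40 a_max=8

a_max = 40/5 = 8
d_a = ½·40·5 = 100; d_c = 40·8 = 320
d = 2·100 + 320 = 520
t_c = 8 > 0 so v_max = 40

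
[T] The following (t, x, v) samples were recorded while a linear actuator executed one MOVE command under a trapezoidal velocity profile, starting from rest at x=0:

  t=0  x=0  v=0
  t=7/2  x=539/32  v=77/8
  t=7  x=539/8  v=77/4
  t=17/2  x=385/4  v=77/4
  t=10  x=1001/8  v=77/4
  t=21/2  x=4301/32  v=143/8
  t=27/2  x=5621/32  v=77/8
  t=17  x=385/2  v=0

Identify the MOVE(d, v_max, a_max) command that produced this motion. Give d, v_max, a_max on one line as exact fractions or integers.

d=385/2 v_max=77/4 a_max=11/4

final state: t=17, x=385/2, v=0 → d = 385/2
a_max = (77/8−0)/(7/2−0) = 11/4
max v = 77/4 over t∈[7,10] → v_max = 77/4
check: 77/4·(7+3) = 385/2 ✓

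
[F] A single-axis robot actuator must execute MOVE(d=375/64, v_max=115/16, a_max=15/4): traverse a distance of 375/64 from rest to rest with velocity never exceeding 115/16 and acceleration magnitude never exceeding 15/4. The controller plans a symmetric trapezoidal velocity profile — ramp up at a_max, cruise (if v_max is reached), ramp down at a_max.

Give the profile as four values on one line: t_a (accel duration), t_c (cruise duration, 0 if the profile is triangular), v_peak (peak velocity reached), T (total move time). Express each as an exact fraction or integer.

vₘ²/aₘ = (115/16)²/(15/4) = 2645/192
375/64 < 2645/192 so t_c = 0
v_peak = √(375/64·15/4) = √(5625/256) = 75/16
t_a = (75/16)/(15/4) = 5/4; t_c = 0
T = 2·5/4 = 5/2

t_a=5/4 t_c=0 v_peak=75/16 T=5/2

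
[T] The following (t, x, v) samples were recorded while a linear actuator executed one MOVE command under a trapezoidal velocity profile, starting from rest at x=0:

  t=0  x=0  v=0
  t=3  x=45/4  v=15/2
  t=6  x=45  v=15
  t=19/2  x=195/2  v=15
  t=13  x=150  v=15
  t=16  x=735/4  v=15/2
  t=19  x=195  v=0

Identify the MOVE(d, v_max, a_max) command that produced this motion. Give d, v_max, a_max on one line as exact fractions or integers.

d=195 v_max=15 a_max=5/2

final state: t=19, x=195, v=0 → d = 195
a_max = (15/2−0)/(3−0) = 5/2
max v = 15 over t∈[6,13] → v_max = 15
check: 15·(6+7) = 195 ✓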